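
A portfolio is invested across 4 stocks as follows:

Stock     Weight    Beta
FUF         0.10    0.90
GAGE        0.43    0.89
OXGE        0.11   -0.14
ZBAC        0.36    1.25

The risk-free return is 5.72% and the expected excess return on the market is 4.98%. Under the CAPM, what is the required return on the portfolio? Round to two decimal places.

β_P = Σ w_i β_i = 0.10×0.90 + 0.43×0.89 + 0.11×-0.14 + 0.36×1.25 = 0.9073
E(R_P) = R_f + β_P × MRP = 5.72% + 0.9073 × 4.98% = 10.24%

10.24%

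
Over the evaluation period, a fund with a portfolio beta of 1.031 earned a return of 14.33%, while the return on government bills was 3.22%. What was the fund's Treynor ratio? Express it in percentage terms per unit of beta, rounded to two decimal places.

10.78%

Treynor = (R_P − R_f) / β_P = (14.33% − 3.22%) / 1.0310 = 11.11% / 1.0310 = 10.78%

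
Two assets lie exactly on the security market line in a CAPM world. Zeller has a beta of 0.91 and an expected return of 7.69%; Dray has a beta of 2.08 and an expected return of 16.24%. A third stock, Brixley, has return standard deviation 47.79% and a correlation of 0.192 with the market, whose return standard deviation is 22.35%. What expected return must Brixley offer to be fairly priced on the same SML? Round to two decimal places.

MRP = (16.24% − 7.69%) / (2.08 − 0.91) = 7.3077%
R_f = 7.69% − 0.91 × 7.3077% = 1.0400%
β_Brixley = ρ·σ_i/σ_m = 0.192 × 47.79 / 22.35 = 0.4105
E(R_Brixley) = R_f + β × MRP = 1.0400% + 0.4105 × 7.3077% = 4.04%

4.04%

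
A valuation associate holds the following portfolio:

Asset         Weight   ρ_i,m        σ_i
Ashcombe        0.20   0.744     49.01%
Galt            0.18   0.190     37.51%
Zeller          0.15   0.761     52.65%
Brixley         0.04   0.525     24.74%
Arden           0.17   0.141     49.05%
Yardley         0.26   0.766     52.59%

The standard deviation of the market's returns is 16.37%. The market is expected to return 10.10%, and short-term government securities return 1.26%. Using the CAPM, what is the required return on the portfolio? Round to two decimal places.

β_Ashcombe = 0.744 × 49.01% / 16.37% = 2.2275
β_Galt = 0.190 × 37.51% / 16.37% = 0.4354
β_Zeller = 0.761 × 52.65% / 16.37% = 2.4476
β_Brixley = 0.525 × 24.74% / 16.37% = 0.7934
β_Arden = 0.141 × 49.05% / 16.37% = 0.4225
β_Yardley = 0.766 × 52.59% / 16.37% = 2.4608
β_P = Σ w_i β_i = 0.20×2.2275 + 0.18×0.4354 + 0.15×2.4476 + 0.04×0.7934 + 0.17×0.4225 + 0.26×2.4608 = 1.6344
MRP = 10.10% − 1.26% = 8.84%
E(R_P) = R_f + β_P × MRP = 1.26% + 1.6344 × 8.84% = 15.71%

15.71%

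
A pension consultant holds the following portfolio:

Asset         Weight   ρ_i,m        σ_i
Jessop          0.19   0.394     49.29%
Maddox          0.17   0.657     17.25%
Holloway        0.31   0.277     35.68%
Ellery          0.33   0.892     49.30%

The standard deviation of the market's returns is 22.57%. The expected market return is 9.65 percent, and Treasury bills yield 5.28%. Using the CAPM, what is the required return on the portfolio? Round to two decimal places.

β_Jessop = 0.394 × 49.29% / 22.57% = 0.8604
β_Maddox = 0.657 × 17.25% / 22.57% = 0.5021
β_Holloway = 0.277 × 35.68% / 22.57% = 0.4379
β_Ellery = 0.892 × 49.30% / 22.57% = 1.9484
β_P = Σ w_i β_i = 0.19×0.8604 + 0.17×0.5021 + 0.31×0.4379 + 0.33×1.9484 = 1.0276
MRP = 9.65% − 5.28% = 4.37%
E(R_P) = R_f + β_P × MRP = 5.28% + 1.0276 × 4.37% = 9.77%

9.77%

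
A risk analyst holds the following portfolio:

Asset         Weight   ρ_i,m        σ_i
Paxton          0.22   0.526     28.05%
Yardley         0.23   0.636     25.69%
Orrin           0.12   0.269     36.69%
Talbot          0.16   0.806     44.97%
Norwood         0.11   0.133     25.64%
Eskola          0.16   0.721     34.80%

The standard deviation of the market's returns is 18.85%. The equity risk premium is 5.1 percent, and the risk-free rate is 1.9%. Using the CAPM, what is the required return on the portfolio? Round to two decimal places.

β_Paxton = 0.526 × 28.05% / 18.85% = 0.7827
β_Yardley = 0.636 × 25.69% / 18.85% = 0.8668
β_Orrin = 0.269 × 36.69% / 18.85% = 0.5236
β_Talbot = 0.806 × 44.97% / 18.85% = 1.9229
β_Norwood = 0.133 × 25.64% / 18.85% = 0.1809
β_Eskola = 0.721 × 34.80% / 18.85% = 1.3311
β_P = Σ w_i β_i = 0.22×0.7827 + 0.23×0.8668 + 0.12×0.5236 + 0.16×1.9229 + 0.11×0.1809 + 0.16×1.3311 = 0.9749
E(R_P) = R_f + β_P × MRP = 1.9% + 0.9749 × 5.1% = 6.87%

6.87%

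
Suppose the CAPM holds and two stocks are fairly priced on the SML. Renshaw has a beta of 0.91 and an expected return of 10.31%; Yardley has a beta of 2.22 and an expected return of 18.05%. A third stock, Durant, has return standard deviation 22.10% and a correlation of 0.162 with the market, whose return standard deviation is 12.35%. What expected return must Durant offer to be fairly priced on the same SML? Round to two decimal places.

MRP = (18.05% − 10.31%) / (2.22 − 0.91) = 5.9084%
R_f = 10.31% − 0.91 × 5.9084% = 4.9334%
β_Durant = ρ·σ_i/σ_m = 0.162 × 22.10 / 12.35 = 0.2899
E(R_Durant) = R_f + β × MRP = 4.9334% + 0.2899 × 5.9084% = 6.65%

6.65%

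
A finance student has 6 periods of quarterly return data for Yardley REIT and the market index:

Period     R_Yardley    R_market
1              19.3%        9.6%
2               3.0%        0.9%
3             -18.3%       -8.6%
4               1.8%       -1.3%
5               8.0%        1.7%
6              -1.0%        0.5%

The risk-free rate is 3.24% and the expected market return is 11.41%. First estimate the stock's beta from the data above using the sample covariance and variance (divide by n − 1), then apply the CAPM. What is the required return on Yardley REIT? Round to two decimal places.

Mean R_i = (19.3 + 3.0 − 18.3 + 1.8 + 8.0 − 1.0) / 6 = 2.1333%
Mean R_m = (9.6 + 0.9 − 8.6 − 1.3 + 1.7 + 0.5) / 6 = 0.4667%
Σ(R_i − R̄_i)(R_m − R̄_m) = 350.1467  ⇒  Cov = 350.1467 / 5 = 70.0293
Σ(R_m − R̄_m)² = 170.4533  ⇒  Var(R_m) = 170.4533 / 5 = 34.0907
β = Cov / Var(R_m) = 70.0293 / 34.0907 = 2.0542
MRP = 11.41% − 3.24% = 8.17%
E(R) = R_f + β × MRP = 3.24% + 2.0542 × 8.17% = 20.02%

20.02%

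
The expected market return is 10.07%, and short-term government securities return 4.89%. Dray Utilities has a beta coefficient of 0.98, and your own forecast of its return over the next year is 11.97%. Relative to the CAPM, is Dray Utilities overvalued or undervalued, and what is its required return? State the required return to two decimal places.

Undervalued; required return 9.97%

MRP = 10.07% − 4.89% = 5.18%
Required return = R_f + β·MRP = 4.89% + 0.98 × 5.18% = 9.97%
Forecast 11.97% > required 9.97% → the stock plots above the SML → undervalued.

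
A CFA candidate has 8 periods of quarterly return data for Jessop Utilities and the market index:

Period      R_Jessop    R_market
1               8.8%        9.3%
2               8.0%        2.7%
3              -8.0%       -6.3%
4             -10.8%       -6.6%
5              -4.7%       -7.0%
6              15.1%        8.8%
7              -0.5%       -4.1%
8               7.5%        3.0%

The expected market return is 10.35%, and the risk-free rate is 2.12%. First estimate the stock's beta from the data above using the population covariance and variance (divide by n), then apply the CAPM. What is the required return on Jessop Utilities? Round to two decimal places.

12.51%

Mean R_i = (8.8 + 8.0 − 8.0 − 10.8 − 4.7 + 15.1 − 0.5 + 7.5) / 8 = 1.9250%
Mean R_m = (9.3 + 2.7 − 6.3 − 6.6 − 7.0 + 8.8 − 4.1 + 3.0) / 8 = -0.0250%
Σ(R_i − R̄_i)(R_m − R̄_m) = 415.8350  ⇒  Cov = 415.8350 / 8 = 51.9794
Σ(R_m − R̄_m)² = 329.2750  ⇒  Var(R_m) = 329.2750 / 8 = 41.1594
β = Cov / Var(R_m) = 51.9794 / 41.1594 = 1.2629
MRP = 10.35% − 2.12% = 8.23%
E(R) = R_f + β × MRP = 2.12% + 1.2629 × 8.23% = 12.51%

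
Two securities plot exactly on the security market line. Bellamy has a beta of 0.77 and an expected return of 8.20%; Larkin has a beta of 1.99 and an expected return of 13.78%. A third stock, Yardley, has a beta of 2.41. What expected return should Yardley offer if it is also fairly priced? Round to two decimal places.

MRP (SML slope) = (13.78% − 8.20%) / (1.99 − 0.77) = 5.58% / 1.22 = 4.5738%
R_f (intercept) = 8.20% − 0.77 × 4.5738% = 4.6782%
E(R_Yardley) = R_f + β × MRP = 4.6782% + 2.41 × 4.5738% = 15.70%

15.70%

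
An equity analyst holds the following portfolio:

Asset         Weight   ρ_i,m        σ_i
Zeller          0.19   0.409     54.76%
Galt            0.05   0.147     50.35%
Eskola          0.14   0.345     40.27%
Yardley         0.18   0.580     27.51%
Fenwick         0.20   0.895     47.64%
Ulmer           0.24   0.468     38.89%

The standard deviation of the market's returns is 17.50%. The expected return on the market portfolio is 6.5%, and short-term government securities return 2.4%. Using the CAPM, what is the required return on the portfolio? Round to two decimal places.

β_Zeller = 0.409 × 54.76% / 17.50% = 1.2798
β_Galt = 0.147 × 50.35% / 17.50% = 0.4229
β_Eskola = 0.345 × 40.27% / 17.50% = 0.7939
β_Yardley = 0.580 × 27.51% / 17.50% = 0.9118
β_Fenwick = 0.895 × 47.64% / 17.50% = 2.4364
β_Ulmer = 0.468 × 38.89% / 17.50% = 1.0400
β_P = Σ w_i β_i = 0.19×1.2798 + 0.05×0.4229 + 0.14×0.7939 + 0.18×0.9118 + 0.20×2.4364 + 0.24×1.0400 = 1.2765
MRP = 6.5% − 2.4% = 4.10%
E(R_P) = R_f + β_P × MRP = 2.4% + 1.2765 × 4.1% = 7.63%

7.63%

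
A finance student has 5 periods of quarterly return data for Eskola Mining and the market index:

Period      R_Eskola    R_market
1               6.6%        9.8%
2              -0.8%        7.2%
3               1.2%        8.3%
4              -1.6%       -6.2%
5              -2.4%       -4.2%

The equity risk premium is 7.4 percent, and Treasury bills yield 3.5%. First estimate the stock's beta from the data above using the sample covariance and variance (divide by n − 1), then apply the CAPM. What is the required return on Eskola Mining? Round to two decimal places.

Mean R_i = (6.6 − 0.8 + 1.2 − 1.6 − 2.4) / 5 = 0.6000%
Mean R_m = (9.8 + 7.2 + 8.3 − 6.2 − 4.2) / 5 = 2.9800%
Σ(R_i − R̄_i)(R_m − R̄_m) = 79.9400  ⇒  Cov = 79.9400 / 4 = 19.9850
Σ(R_m − R̄_m)² = 228.4480  ⇒  Var(R_m) = 228.4480 / 4 = 57.1120
β = Cov / Var(R_m) = 19.9850 / 57.1120 = 0.3499
E(R) = R_f + β × MRP = 3.5% + 0.3499 × 7.4% = 6.09%

6.09%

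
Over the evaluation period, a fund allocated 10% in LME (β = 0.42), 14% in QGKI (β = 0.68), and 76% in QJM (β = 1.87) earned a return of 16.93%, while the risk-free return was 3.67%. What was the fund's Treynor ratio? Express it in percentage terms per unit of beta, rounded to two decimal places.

β_P = 0.10×0.42 + 0.14×0.68 + 0.76×1.87 = 1.5584
Treynor = (R_P − R_f) / β_P = (16.93% − 3.67%) / 1.5584 = 13.26% / 1.5584 = 8.51%

8.51%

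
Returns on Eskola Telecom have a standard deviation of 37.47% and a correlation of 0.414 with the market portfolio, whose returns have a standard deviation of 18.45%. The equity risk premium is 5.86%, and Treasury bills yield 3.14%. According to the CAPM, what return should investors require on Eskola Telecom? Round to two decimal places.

β = ρ × σ_i / σ_m = 0.414 × 37.47% / 18.45% = 0.8408
E(R) = 3.14% + 0.8408 × 5.86% = 8.07%

8.07%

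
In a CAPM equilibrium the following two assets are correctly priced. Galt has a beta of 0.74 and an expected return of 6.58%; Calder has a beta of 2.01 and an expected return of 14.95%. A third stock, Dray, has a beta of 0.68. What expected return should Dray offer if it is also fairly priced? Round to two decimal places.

6.18%

MRP (SML slope) = (14.95% − 6.58%) / (2.01 − 0.74) = 8.37% / 1.27 = 6.5906%
R_f (intercept) = 6.58% − 0.74 × 6.5906% = 1.7030%
E(R_Dray) = R_f + β × MRP = 1.7030% + 0.68 × 6.5906% = 6.18%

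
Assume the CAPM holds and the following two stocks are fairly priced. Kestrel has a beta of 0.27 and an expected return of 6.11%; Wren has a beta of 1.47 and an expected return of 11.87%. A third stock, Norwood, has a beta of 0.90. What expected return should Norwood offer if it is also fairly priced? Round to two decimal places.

9.13%

MRP (SML slope) = (11.87% − 6.11%) / (1.47 − 0.27) = 5.76% / 1.20 = 4.8000%
R_f (intercept) = 6.11% − 0.27 × 4.8000% = 4.8140%
E(R_Norwood) = R_f + β × MRP = 4.8140% + 0.90 × 4.8000% = 9.13%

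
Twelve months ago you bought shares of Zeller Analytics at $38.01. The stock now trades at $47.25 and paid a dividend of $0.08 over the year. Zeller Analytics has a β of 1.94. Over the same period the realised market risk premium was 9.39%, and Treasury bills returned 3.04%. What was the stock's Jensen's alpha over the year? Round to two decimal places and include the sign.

+3.26%

Realised HPR = (P1 + D1 − P0) / P0 = (47.25 + 0.08 − 38.01) / 38.01 = 9.32 / 38.01 = 24.5199%
CAPM required = R_f + β·MRP = 3.04% + 1.94 × 9.39% = 21.2566%
α = realised − required = 24.5199% − 21.2566% = +3.26%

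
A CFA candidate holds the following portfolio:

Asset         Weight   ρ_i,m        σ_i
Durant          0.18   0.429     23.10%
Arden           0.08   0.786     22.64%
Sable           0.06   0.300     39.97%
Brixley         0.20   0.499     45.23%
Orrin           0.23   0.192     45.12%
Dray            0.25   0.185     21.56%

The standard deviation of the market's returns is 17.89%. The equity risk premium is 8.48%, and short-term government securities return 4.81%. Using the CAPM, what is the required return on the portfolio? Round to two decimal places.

10.23%

β_Durant = 0.429 × 23.10% / 17.89% = 0.5539
β_Arden = 0.786 × 22.64% / 17.89% = 0.9947
β_Sable = 0.300 × 39.97% / 17.89% = 0.6703
β_Brixley = 0.499 × 45.23% / 17.89% = 1.2616
β_Orrin = 0.192 × 45.12% / 17.89% = 0.4842
β_Dray = 0.185 × 21.56% / 17.89% = 0.2230
β_P = Σ w_i β_i = 0.18×0.5539 + 0.08×0.9947 + 0.06×0.6703 + 0.20×1.2616 + 0.23×0.4842 + 0.25×0.2230 = 0.6389
E(R_P) = R_f + β_P × MRP = 4.81% + 0.6389 × 8.48% = 10.23%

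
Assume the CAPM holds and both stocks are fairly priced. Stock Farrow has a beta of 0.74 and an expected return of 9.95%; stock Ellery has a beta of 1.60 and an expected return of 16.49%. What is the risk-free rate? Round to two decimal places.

Both satisfy E(R) = R_f + β·MRP, so the slope of the SML is
MRP = (16.49% − 9.95%) / (1.60 − 0.74) = 6.54% / 0.86 = 7.6047%
R_f = E(R_Farrow) − β_Farrow·MRP = 9.95% − 0.74 × 7.6047% = 4.3225%

4.32%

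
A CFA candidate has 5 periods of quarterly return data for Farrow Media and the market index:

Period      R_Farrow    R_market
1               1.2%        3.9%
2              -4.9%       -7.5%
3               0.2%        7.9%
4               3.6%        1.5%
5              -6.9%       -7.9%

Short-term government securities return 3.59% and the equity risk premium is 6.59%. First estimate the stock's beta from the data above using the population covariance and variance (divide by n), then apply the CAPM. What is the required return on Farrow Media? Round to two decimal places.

6.93%

Mean R_i = (1.2 − 4.9 + 0.2 + 3.6 − 6.9) / 5 = -1.3600%
Mean R_m = (3.9 − 7.5 + 7.9 + 1.5 − 7.9) / 5 = -0.4200%
Σ(R_i − R̄_i)(R_m − R̄_m) = 100.0640  ⇒  Cov = 100.0640 / 5 = 20.0128
Σ(R_m − R̄_m)² = 197.6480  ⇒  Var(R_m) = 197.6480 / 5 = 39.5296
β = Cov / Var(R_m) = 20.0128 / 39.5296 = 0.5063
E(R) = R_f + β × MRP = 3.59% + 0.5063 × 6.59% = 6.93%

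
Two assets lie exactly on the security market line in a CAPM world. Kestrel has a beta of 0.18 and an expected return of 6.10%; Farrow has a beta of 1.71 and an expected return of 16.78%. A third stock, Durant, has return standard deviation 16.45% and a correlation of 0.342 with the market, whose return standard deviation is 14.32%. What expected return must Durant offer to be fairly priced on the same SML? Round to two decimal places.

7.59%

MRP = (16.78% − 6.10%) / (1.71 − 0.18) = 6.9804%
R_f = 6.10% − 0.18 × 6.9804% = 4.8435%
β_Durant = ρ·σ_i/σ_m = 0.342 × 16.45 / 14.32 = 0.3929
E(R_Durant) = R_f + β × MRP = 4.8435% + 0.3929 × 6.9804% = 7.59%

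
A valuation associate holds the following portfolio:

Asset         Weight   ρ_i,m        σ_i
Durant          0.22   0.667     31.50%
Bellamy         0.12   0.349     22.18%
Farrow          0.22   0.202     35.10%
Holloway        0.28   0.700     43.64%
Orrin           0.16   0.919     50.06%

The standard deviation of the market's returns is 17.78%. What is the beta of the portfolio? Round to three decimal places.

β_Durant = 0.667 × 31.50% / 17.78% = 1.1817
β_Bellamy = 0.349 × 22.18% / 17.78% = 0.4354
β_Farrow = 0.202 × 35.10% / 17.78% = 0.3988
β_Holloway = 0.700 × 43.64% / 17.78% = 1.7181
β_Orrin = 0.919 × 50.06% / 17.78% = 2.5875
β_P = Σ w_i β_i = 0.22×1.1817 + 0.12×0.4354 + 0.22×0.3988 + 0.28×1.7181 + 0.16×2.5875 = 1.2950

1.295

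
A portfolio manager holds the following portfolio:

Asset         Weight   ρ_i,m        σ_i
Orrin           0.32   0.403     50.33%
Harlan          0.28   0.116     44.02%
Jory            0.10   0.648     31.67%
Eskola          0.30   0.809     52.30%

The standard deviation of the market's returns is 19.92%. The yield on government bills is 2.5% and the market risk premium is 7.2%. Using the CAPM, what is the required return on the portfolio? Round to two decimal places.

β_Orrin = 0.403 × 50.33% / 19.92% = 1.0182
β_Harlan = 0.116 × 44.02% / 19.92% = 0.2563
β_Jory = 0.648 × 31.67% / 19.92% = 1.0302
β_Eskola = 0.809 × 52.30% / 19.92% = 2.1240
β_P = Σ w_i β_i = 0.32×1.0182 + 0.28×0.2563 + 0.10×1.0302 + 0.30×2.1240 = 1.1378
E(R_P) = R_f + β_P × MRP = 2.5% + 1.1378 × 7.2% = 10.69%

10.69%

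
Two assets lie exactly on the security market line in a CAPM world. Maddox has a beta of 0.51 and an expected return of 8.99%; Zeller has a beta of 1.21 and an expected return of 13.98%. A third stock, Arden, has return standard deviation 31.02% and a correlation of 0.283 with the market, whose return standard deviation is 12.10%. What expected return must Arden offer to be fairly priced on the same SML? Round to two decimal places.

10.53%

MRP = (13.98% − 8.99%) / (1.21 − 0.51) = 7.1286%
R_f = 8.99% − 0.51 × 7.1286% = 5.3544%
β_Arden = ρ·σ_i/σ_m = 0.283 × 31.02 / 12.10 = 0.7255
E(R_Arden) = R_f + β × MRP = 5.3544% + 0.7255 × 7.1286% = 10.53%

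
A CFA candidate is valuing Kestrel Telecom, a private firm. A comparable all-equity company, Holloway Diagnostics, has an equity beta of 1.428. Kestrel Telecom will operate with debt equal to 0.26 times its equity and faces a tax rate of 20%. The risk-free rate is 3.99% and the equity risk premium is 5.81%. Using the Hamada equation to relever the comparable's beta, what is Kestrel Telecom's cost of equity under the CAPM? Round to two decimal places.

14.01%

β_L = β_U × [1 + (1 − t)(D/E)] = 1.428 × [1 + (1 − 0.20) × 0.26]
    = 1.428 × [1 + 0.80 × 0.26] = 1.428 × 1.2080 = 1.7250
E(R) = R_f + β_L × MRP = 3.99% + 1.7250 × 5.81% = 14.01%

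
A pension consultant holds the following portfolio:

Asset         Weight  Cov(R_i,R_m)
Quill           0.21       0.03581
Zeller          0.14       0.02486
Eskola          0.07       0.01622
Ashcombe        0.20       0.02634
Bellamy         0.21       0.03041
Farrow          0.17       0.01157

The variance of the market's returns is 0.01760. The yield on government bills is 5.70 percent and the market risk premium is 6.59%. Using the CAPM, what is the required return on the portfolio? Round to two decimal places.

β_Quill = 0.03581 / 0.01760 = 2.0347
β_Zeller = 0.02486 / 0.01760 = 1.4125
β_Eskola = 0.01622 / 0.01760 = 0.9216
β_Ashcombe = 0.02634 / 0.01760 = 1.4966
β_Bellamy = 0.03041 / 0.01760 = 1.7278
β_Farrow = 0.01157 / 0.01760 = 0.6574
β_P = Σ w_i β_i = 0.21×2.0347 + 0.14×1.4125 + 0.07×0.9216 + 0.20×1.4966 + 0.21×1.7278 + 0.17×0.6574 = 1.4635
E(R_P) = R_f + β_P × MRP = 5.70% + 1.4635 × 6.59% = 15.34%

15.34%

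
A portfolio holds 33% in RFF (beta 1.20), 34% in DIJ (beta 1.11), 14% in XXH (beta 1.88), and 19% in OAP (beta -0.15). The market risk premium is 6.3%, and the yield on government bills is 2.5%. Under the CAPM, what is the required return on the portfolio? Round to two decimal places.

8.85%

β_P = Σ w_i β_i = 0.33×1.20 + 0.34×1.11 + 0.14×1.88 + 0.19×-0.15 = 1.0081
E(R_P) = R_f + β_P × MRP = 2.5% + 1.0081 × 6.3% = 8.85%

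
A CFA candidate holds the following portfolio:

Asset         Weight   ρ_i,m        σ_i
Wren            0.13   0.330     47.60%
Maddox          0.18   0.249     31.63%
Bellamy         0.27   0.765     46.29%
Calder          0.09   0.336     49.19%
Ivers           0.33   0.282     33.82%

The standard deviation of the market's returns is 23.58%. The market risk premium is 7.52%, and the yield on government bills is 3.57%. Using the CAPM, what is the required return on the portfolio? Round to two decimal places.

9.20%

β_Wren = 0.330 × 47.60% / 23.58% = 0.6662
β_Maddox = 0.249 × 31.63% / 23.58% = 0.3340
β_Bellamy = 0.765 × 46.29% / 23.58% = 1.5018
β_Calder = 0.336 × 49.19% / 23.58% = 0.7009
β_Ivers = 0.282 × 33.82% / 23.58% = 0.4045
β_P = Σ w_i β_i = 0.13×0.6662 + 0.18×0.3340 + 0.27×1.5018 + 0.09×0.7009 + 0.33×0.4045 = 0.7488
E(R_P) = R_f + β_P × MRP = 3.57% + 0.7488 × 7.52% = 9.20%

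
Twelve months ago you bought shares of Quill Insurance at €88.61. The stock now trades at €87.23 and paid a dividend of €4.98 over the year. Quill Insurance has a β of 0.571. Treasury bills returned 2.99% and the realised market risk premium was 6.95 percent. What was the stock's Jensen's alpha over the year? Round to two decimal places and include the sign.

Realised HPR = (P1 + D1 − P0) / P0 = (87.23 + 4.98 − 88.61) / 88.61 = 3.60 / 88.61 = 4.0627%
CAPM required = R_f + β·MRP = 2.99% + 0.571 × 6.95% = 6.95845%
α = realised − required = 4.0627% − 6.95845% = -2.90%

-2.90%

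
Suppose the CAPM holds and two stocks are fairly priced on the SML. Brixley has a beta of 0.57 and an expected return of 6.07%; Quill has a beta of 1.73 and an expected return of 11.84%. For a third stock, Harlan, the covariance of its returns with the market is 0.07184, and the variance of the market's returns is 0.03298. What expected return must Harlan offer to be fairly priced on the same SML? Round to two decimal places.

MRP = (11.84% − 6.07%) / (1.73 − 0.57) = 4.9741%
R_f = 6.07% − 0.57 × 4.9741% = 3.2348%
β_Harlan = Cov / Var(R_m) = 0.07184 / 0.03298 = 2.1783
E(R_Harlan) = R_f + β × MRP = 3.2348% + 2.1783 × 4.9741% = 14.07%

14.07%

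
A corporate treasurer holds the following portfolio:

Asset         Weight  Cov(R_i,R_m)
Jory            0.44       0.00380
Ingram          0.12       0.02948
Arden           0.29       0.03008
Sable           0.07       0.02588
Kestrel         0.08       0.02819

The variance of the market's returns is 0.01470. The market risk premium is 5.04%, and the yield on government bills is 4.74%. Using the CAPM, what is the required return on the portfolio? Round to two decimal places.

β_Jory = 0.00380 / 0.01470 = 0.2585
β_Ingram = 0.02948 / 0.01470 = 2.0054
β_Arden = 0.03008 / 0.01470 = 2.0463
β_Sable = 0.02588 / 0.01470 = 1.7605
β_Kestrel = 0.02819 / 0.01470 = 1.9177
β_P = Σ w_i β_i = 0.44×0.2585 + 0.12×2.0054 + 0.29×2.0463 + 0.07×1.7605 + 0.08×1.9177 = 1.2245
E(R_P) = R_f + β_P × MRP = 4.74% + 1.2245 × 5.04% = 10.91%

10.91%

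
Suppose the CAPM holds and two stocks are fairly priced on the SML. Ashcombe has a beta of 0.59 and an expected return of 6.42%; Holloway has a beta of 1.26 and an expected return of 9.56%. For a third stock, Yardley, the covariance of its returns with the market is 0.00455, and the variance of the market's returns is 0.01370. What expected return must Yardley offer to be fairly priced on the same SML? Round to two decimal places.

5.21%

MRP = (9.56% − 6.42%) / (1.26 − 0.59) = 4.6866%
R_f = 6.42% − 0.59 × 4.6866% = 3.6549%
β_Yardley = Cov / Var(R_m) = 0.00455 / 0.01370 = 0.3321
E(R_Yardley) = R_f + β × MRP = 3.6549% + 0.3321 × 4.6866% = 5.21%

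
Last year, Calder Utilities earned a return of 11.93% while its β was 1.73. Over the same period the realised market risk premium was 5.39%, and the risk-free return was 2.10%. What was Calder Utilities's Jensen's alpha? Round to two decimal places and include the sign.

+0.51%

CAPM benchmark = R_f + β(R_m − R_f) = 2.10% + 1.73 × 5.39% = 11.4247%
α = actual − benchmark = 11.93% − 11.4247% = +0.51%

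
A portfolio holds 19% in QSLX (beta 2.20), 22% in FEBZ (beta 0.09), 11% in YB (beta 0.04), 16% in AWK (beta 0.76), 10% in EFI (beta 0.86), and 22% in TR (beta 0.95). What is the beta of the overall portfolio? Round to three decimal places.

0.859

β_P = Σ w_i β_i = 0.19×2.20 + 0.22×0.09 + 0.11×0.04 + 0.16×0.76 + 0.10×0.86 + 0.22×0.95 = 0.8588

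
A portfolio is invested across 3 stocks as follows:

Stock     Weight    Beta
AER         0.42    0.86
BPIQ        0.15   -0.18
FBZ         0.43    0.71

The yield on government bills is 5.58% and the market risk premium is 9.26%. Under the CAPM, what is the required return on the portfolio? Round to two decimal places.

β_P = Σ w_i β_i = 0.42×0.86 + 0.15×-0.18 + 0.43×0.71 = 0.6395
E(R_P) = R_f + β_P × MRP = 5.58% + 0.6395 × 9.26% = 11.50%

11.50%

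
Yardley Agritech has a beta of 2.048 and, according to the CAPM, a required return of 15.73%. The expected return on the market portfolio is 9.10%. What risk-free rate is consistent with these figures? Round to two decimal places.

E(R) = R_f + β(E(R_m) − R_f) = R_f(1 − β) + β·E(R_m)
15.73% = R_f × (1 − 2.048) + 2.048 × 9.10%
15.73% = R_f × -1.048 + 18.63680%
R_f = (15.73% − 18.63680%) / -1.048 = 2.77%

2.77%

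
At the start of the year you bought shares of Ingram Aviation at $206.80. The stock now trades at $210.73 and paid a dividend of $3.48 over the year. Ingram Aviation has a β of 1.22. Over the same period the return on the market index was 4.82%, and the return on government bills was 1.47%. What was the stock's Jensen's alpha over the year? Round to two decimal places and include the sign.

Realised HPR = (P1 + D1 − P0) / P0 = (210.73 + 3.48 − 206.80) / 206.80 = 7.41 / 206.80 = 3.5832%
MRP = 4.82% − 1.47% = 3.35%
CAPM required = R_f + β·MRP = 1.47% + 1.22 × 3.35% = 5.5570%
α = realised − required = 3.5832% − 5.5570% = -1.97%

-1.97%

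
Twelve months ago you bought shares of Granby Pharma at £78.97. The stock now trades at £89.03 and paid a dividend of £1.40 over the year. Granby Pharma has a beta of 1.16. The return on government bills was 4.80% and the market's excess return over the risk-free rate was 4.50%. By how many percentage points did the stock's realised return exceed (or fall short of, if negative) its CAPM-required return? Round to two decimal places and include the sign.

Realised HPR = (P1 + D1 − P0) / P0 = (89.03 + 1.40 − 78.97) / 78.97 = 11.46 / 78.97 = 14.5118%
CAPM required = R_f + β·MRP = 4.80% + 1.16 × 4.50% = 10.0200%
α = realised − required = 14.5118% − 10.0200% = +4.49%

+4.49%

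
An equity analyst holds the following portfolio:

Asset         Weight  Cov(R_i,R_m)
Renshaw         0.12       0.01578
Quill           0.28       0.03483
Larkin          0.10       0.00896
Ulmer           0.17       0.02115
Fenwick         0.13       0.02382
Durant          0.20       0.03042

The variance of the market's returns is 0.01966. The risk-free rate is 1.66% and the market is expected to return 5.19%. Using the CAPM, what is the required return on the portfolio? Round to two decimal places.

6.21%

β_Renshaw = 0.01578 / 0.01966 = 0.8026
β_Quill = 0.03483 / 0.01966 = 1.7716
β_Larkin = 0.00896 / 0.01966 = 0.4557
β_Ulmer = 0.02115 / 0.01966 = 1.0758
β_Fenwick = 0.02382 / 0.01966 = 1.2116
β_Durant = 0.03042 / 0.01966 = 1.5473
β_P = Σ w_i β_i = 0.12×0.8026 + 0.28×1.7716 + 0.10×0.4557 + 0.17×1.0758 + 0.13×1.2116 + 0.20×1.5473 = 1.2878
MRP = 5.19% − 1.66% = 3.53%
E(R_P) = R_f + β_P × MRP = 1.66% + 1.2878 × 3.53% = 6.21%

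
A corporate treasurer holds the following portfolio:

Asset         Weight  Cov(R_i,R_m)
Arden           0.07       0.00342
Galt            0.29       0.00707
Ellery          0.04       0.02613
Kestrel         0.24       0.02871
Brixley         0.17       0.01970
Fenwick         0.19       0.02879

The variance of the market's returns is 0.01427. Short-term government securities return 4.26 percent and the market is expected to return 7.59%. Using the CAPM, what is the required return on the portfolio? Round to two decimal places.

8.70%

β_Arden = 0.00342 / 0.01427 = 0.2397
β_Galt = 0.00707 / 0.01427 = 0.4954
β_Ellery = 0.02613 / 0.01427 = 1.8311
β_Kestrel = 0.02871 / 0.01427 = 2.0119
β_Brixley = 0.01970 / 0.01427 = 1.3805
β_Fenwick = 0.02879 / 0.01427 = 2.0175
β_P = Σ w_i β_i = 0.07×0.2397 + 0.29×0.4954 + 0.04×1.8311 + 0.24×2.0119 + 0.17×1.3805 + 0.19×2.0175 = 1.3346
MRP = 7.59% − 4.26% = 3.33%
E(R_P) = R_f + β_P × MRP = 4.26% + 1.3346 × 3.33% = 8.70%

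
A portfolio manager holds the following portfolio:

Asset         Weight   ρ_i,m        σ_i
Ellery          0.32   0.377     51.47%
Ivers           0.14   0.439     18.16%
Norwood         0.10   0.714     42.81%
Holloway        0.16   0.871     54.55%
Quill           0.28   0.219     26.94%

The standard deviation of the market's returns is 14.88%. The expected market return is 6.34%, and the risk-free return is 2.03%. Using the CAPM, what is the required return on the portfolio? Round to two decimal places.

β_Ellery = 0.377 × 51.47% / 14.88% = 1.3040
β_Ivers = 0.439 × 18.16% / 14.88% = 0.5358
β_Norwood = 0.714 × 42.81% / 14.88% = 2.0542
β_Holloway = 0.871 × 54.55% / 14.88% = 3.1931
β_Quill = 0.219 × 26.94% / 14.88% = 0.3965
β_P = Σ w_i β_i = 0.32×1.3040 + 0.14×0.5358 + 0.10×2.0542 + 0.16×3.1931 + 0.28×0.3965 = 1.3196
MRP = 6.34% − 2.03% = 4.31%
E(R_P) = R_f + β_P × MRP = 2.03% + 1.3196 × 4.31% = 7.72%

7.72%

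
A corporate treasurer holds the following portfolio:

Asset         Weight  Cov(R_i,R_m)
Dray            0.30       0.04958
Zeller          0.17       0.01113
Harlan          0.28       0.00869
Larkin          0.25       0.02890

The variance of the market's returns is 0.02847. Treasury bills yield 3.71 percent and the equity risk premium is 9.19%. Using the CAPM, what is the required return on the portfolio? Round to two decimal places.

β_Dray = 0.04958 / 0.02847 = 1.7415
β_Zeller = 0.01113 / 0.02847 = 0.3909
β_Harlan = 0.00869 / 0.02847 = 0.3052
β_Larkin = 0.02890 / 0.02847 = 1.0151
β_P = Σ w_i β_i = 0.30×1.7415 + 0.17×0.3909 + 0.28×0.3052 + 0.25×1.0151 = 0.9281
E(R_P) = R_f + β_P × MRP = 3.71% + 0.9281 × 9.19% = 12.24%

12.24%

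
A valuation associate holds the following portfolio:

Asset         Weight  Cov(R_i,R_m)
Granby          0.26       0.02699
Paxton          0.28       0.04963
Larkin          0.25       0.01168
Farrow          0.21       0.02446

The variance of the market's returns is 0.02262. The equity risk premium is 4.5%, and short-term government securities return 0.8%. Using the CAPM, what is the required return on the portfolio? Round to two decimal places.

6.56%

β_Granby = 0.02699 / 0.02262 = 1.1932
β_Paxton = 0.04963 / 0.02262 = 2.1941
β_Larkin = 0.01168 / 0.02262 = 0.5164
β_Farrow = 0.02446 / 0.02262 = 1.0813
β_P = Σ w_i β_i = 0.26×1.1932 + 0.28×2.1941 + 0.25×0.5164 + 0.21×1.0813 = 1.2808
E(R_P) = R_f + β_P × MRP = 0.8% + 1.2808 × 4.5% = 6.56%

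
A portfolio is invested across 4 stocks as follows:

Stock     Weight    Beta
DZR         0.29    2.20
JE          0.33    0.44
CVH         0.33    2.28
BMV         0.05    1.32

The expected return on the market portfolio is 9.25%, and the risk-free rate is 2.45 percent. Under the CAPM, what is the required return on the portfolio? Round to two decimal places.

13.34%

β_P = Σ w_i β_i = 0.29×2.20 + 0.33×0.44 + 0.33×2.28 + 0.05×1.32 = 1.6016
MRP = 9.25% − 2.45% = 6.80%
E(R_P) = R_f + β_P × MRP = 2.45% + 1.6016 × 6.80% = 13.34%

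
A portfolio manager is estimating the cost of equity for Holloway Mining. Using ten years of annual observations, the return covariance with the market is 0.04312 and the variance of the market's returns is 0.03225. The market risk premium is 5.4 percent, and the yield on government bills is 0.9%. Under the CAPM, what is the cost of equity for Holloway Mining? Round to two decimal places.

8.12%

β = Cov(R_i, R_m) / Var(R_m) = 0.04312 / 0.03225 = 1.3371
E(R) = R_f + β × MRP = 0.9% + 1.3371 × 5.4% = 8.12%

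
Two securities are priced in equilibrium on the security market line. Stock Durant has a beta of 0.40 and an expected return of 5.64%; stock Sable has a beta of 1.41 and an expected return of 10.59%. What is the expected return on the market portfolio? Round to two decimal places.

8.58%

Both satisfy E(R) = R_f + β·MRP, so the slope of the SML is
MRP = (10.59% − 5.64%) / (1.41 − 0.40) = 4.95% / 1.01 = 4.9010%
R_f = E(R_Durant) − β_Durant·MRP = 5.64% − 0.40 × 4.9010% = 3.6796%
E(R_m) = R_f + MRP = 3.6796% + 4.9010% = 8.58%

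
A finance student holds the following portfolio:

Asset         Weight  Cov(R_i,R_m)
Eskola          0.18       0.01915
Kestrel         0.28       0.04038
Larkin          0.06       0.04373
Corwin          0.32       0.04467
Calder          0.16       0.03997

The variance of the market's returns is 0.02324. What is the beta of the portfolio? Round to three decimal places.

1.638

β_Eskola = 0.01915 / 0.02324 = 0.8240
β_Kestrel = 0.04038 / 0.02324 = 1.7375
β_Larkin = 0.04373 / 0.02324 = 1.8817
β_Corwin = 0.04467 / 0.02324 = 1.9221
β_Calder = 0.03997 / 0.02324 = 1.7199
β_P = Σ w_i β_i = 0.18×0.8240 + 0.28×1.7375 + 0.06×1.8817 + 0.32×1.9221 + 0.16×1.7199 = 1.6380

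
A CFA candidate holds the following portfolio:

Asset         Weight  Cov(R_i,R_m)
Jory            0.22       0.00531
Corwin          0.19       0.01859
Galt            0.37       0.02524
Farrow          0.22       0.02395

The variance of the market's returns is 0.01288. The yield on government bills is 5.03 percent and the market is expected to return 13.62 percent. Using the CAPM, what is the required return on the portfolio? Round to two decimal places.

17.91%

β_Jory = 0.00531 / 0.01288 = 0.4123
β_Corwin = 0.01859 / 0.01288 = 1.4433
β_Galt = 0.02524 / 0.01288 = 1.9596
β_Farrow = 0.02395 / 0.01288 = 1.8595
β_P = Σ w_i β_i = 0.22×0.4123 + 0.19×1.4433 + 0.37×1.9596 + 0.22×1.8595 = 1.4991
MRP = 13.62% − 5.03% = 8.59%
E(R_P) = R_f + β_P × MRP = 5.03% + 1.4991 × 8.59% = 17.91%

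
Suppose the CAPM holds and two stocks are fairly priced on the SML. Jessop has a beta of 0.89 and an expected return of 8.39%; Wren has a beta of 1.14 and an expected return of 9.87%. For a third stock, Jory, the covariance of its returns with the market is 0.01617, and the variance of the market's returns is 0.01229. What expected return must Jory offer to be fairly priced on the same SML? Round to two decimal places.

MRP = (9.87% − 8.39%) / (1.14 − 0.89) = 5.9200%
R_f = 8.39% − 0.89 × 5.9200% = 3.1212%
β_Jory = Cov / Var(R_m) = 0.01617 / 0.01229 = 1.3157
E(R_Jory) = R_f + β × MRP = 3.1212% + 1.3157 × 5.9200% = 10.91%

10.91%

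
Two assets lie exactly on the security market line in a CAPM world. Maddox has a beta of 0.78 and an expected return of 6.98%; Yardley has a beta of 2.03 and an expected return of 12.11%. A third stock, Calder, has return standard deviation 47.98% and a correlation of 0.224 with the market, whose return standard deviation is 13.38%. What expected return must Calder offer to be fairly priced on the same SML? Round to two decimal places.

MRP = (12.11% − 6.98%) / (2.03 − 0.78) = 4.1040%
R_f = 6.98% − 0.78 × 4.1040% = 3.7789%
β_Calder = ρ·σ_i/σ_m = 0.224 × 47.98 / 13.38 = 0.8033
E(R_Calder) = R_f + β × MRP = 3.7789% + 0.8033 × 4.1040% = 7.08%

7.08%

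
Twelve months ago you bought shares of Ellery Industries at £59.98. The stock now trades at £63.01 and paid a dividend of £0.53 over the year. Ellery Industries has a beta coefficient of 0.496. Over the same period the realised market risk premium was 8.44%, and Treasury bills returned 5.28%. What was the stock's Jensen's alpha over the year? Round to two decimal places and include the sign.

Realised HPR = (P1 + D1 − P0) / P0 = (63.01 + 0.53 − 59.98) / 59.98 = 3.56 / 59.98 = 5.9353%
CAPM required = R_f + β·MRP = 5.28% + 0.496 × 8.44% = 9.46624%
α = realised − required = 5.9353% − 9.46624% = -3.53%

-3.53%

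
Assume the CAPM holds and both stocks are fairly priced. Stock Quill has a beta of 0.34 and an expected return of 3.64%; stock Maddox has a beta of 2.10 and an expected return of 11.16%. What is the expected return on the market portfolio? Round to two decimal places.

6.46%

Both satisfy E(R) = R_f + β·MRP, so the slope of the SML is
MRP = (11.16% − 3.64%) / (2.10 − 0.34) = 7.52% / 1.76 = 4.2727%
R_f = E(R_Quill) − β_Quill·MRP = 3.64% − 0.34 × 4.2727% = 2.1873%
E(R_m) = R_f + MRP = 2.1873% + 4.2727% = 6.46%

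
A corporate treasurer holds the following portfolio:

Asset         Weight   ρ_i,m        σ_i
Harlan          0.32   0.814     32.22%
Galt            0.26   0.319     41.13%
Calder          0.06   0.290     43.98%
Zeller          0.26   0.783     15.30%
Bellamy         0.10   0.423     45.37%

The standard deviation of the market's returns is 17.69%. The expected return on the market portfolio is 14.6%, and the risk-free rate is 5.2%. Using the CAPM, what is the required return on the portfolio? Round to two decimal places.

β_Harlan = 0.814 × 32.22% / 17.69% = 1.4826
β_Galt = 0.319 × 41.13% / 17.69% = 0.7417
β_Calder = 0.290 × 43.98% / 17.69% = 0.7210
β_Zeller = 0.783 × 15.30% / 17.69% = 0.6772
β_Bellamy = 0.423 × 45.37% / 17.69% = 1.0849
β_P = Σ w_i β_i = 0.32×1.4826 + 0.26×0.7417 + 0.06×0.7210 + 0.26×0.6772 + 0.10×1.0849 = 0.9951
MRP = 14.6% − 5.2% = 9.40%
E(R_P) = R_f + β_P × MRP = 5.2% + 0.9951 × 9.4% = 14.55%

14.55%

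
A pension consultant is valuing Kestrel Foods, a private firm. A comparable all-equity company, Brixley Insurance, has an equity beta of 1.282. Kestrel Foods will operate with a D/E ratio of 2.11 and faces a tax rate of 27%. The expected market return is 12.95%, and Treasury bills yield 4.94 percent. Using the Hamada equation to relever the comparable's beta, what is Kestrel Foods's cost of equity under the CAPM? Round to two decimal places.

β_L = β_U × [1 + (1 − t)(D/E)] = 1.282 × [1 + (1 − 0.27) × 2.11]
    = 1.282 × [1 + 0.73 × 2.11] = 1.282 × 2.5403 = 3.2567
MRP = 12.95% − 4.94% = 8.01%
E(R) = R_f + β_L × MRP = 4.94% + 3.2567 × 8.01% = 31.03%

31.03%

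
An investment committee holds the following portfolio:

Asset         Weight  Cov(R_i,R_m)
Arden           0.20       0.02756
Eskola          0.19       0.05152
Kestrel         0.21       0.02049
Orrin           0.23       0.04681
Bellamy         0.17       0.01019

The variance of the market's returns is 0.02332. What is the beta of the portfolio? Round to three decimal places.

β_Arden = 0.02756 / 0.02332 = 1.1818
β_Eskola = 0.05152 / 0.02332 = 2.2093
β_Kestrel = 0.02049 / 0.02332 = 0.8786
β_Orrin = 0.04681 / 0.02332 = 2.0073
β_Bellamy = 0.01019 / 0.02332 = 0.4370
β_P = Σ w_i β_i = 0.20×1.1818 + 0.19×2.2093 + 0.21×0.8786 + 0.23×2.0073 + 0.17×0.4370 = 1.3766

1.377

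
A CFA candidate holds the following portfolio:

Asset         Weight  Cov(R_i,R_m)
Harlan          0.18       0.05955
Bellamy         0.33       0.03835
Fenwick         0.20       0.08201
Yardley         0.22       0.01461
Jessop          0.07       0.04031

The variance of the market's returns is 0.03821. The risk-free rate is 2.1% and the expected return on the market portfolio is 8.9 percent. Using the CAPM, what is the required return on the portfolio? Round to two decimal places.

β_Harlan = 0.05955 / 0.03821 = 1.5585
β_Bellamy = 0.03835 / 0.03821 = 1.0037
β_Fenwick = 0.08201 / 0.03821 = 2.1463
β_Yardley = 0.01461 / 0.03821 = 0.3824
β_Jessop = 0.04031 / 0.03821 = 1.0550
β_P = Σ w_i β_i = 0.18×1.5585 + 0.33×1.0037 + 0.20×2.1463 + 0.22×0.3824 + 0.07×1.0550 = 1.1990
MRP = 8.9% − 2.1% = 6.80%
E(R_P) = R_f + β_P × MRP = 2.1% + 1.1990 × 6.8% = 10.25%

10.25%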